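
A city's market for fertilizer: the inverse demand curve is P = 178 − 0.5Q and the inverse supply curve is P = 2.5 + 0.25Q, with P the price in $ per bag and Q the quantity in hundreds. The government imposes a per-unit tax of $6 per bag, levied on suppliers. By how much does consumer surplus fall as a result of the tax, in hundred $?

Consumer surplus falls by $920 hundred.

Inverting to Q(P) form: Qd = 356 − 2P; Qs = 4P − 10.
Before the tax: set 356 − 2P = 4P − 10 → P* = $61, Q* = 234.
With the tax collected from suppliers, supply shifts: Qs = 4(P − 6) − 10.
Solving gives Q = 226 with consumers paying $65 and suppliers receiving $59 (the $6 wedge).
ΔCS is the trapezoid between Q = 226 and Q = 234 of height $4: ½ · (234 + 226) · 4 = $920.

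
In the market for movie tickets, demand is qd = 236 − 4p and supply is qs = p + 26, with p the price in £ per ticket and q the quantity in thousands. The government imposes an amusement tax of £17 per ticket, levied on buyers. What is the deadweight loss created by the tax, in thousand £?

Deadweight loss = £115.6 thousand.

Before the tax: set 236 − 4p = p + 26 → p* = £42, q* = 68.
With the tax collected from buyers, demand (in seller-price terms) shifts: qd = 236 − 4(p + 17).
Solving gives q = 54.4 with buyers paying £45.4 and suppliers receiving £28.4 (the £17 wedge).
Quantity falls by |ΔQ| = |68 − 54.4| = 13.6.
DWL = ½ · t · |ΔQ| = ½ · 17 · 13.6 = £115.6.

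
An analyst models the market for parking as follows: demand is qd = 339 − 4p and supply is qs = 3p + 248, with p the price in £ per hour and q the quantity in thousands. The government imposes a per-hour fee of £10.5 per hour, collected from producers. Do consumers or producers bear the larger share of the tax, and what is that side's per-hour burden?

Before the tax: set 339 − 4p = 3p + 248 → p* = £13, q* = 287.
With the tax collected from producers, supply shifts: qs = 3(p − 10.5) + 248.
New equilibrium: consumers pay £17.5, producers receive £7, q = 269. (Wedge: pb − ps = 10.5.)
Per-hour burden: consumers £4.5, producers £6.
Producers take the larger share because supply is less price-elastic here (demand slope 4 vs supply slope 3).

Producers bear the larger share: £6 per hour.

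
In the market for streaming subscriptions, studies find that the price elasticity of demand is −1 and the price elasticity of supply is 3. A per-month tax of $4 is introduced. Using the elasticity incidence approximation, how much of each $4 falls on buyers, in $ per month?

Incidence ratio: buyers' share ≈ εs / (εs + |εd|) = 3 / (3 + 1) = 0.75.
So buyers bear ≈ 0.75 × $4 = $3; sellers bear $1.

Buyers bear ≈ $3 per month.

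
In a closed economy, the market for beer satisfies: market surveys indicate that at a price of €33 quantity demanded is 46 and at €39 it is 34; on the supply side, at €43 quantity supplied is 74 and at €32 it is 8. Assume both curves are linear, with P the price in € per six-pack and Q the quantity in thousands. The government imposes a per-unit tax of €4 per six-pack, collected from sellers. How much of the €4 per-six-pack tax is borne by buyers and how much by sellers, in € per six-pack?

Buyers bear €3 per six-pack; sellers bear €1 per six-pack.

Demand slope: (34 − 46)/(39 − 33) = -2, so Qd = 112 − 2P.
Supply slope: (8 − 74)/(32 − 43) = 6, so Qs = 6P − 184.
Before the tax: set 112 − 2P = 6P − 184 → P* = €37, Q* = 38.
With the tax collected from sellers, supply shifts: Qs = 6(P − 4) − 184.
New equilibrium: buyers pay €40, sellers receive €36, Q = 32. (Wedge: Pb − Ps = 4.)
Burden on buyers: €3; on sellers: €1. (They sum to €4.)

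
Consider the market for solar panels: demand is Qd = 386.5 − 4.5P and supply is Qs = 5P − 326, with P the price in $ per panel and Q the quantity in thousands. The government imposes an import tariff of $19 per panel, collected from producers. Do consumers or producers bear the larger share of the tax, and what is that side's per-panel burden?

Consumers bear the larger share: $10 per panel.

Before the tax: set 386.5 − 4.5P = 5P − 326 → P* = $75, Q* = 49.
With the tax collected from producers, supply shifts: Qs = 5(P − 19) − 326.
Solving gives Q = 4 with consumers paying $85 and producers receiving $66 (the $19 wedge).
Per-panel burden: consumers $10, producers $9.
Consumers take the larger share because demand is less price-elastic here (demand slope 4.5 vs supply slope 5).
The less price-elastic side of the market bears the larger share of a per-unit tax.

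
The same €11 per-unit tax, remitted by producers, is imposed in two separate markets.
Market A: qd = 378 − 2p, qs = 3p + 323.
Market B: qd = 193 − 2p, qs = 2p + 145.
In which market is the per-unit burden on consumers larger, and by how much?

Market A: pre-tax p* = €11, q* = 356; post-tax q = 342.8; per-unit burden on consumers = €6.6.
Market B: pre-tax p* = €12, q* = 169; post-tax q = 158; per-unit burden on consumers = €5.5.
Difference: €6.6 vs €5.5 → market A is larger by €1.1.

Market A, by €1.1.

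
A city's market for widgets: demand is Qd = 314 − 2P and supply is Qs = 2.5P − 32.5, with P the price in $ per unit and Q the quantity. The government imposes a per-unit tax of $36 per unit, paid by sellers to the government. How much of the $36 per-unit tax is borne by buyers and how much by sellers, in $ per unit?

Buyers bear $20 per unit; sellers bear $16 per unit.

Before the tax: set 314 − 2P = 2.5P − 32.5 → P* = $77, Q* = 160.
With the tax collected from sellers, supply shifts: Qs = 2.5(P − 36) − 32.5.
New equilibrium: buyers pay $97, sellers receive $61, Q = 120. (Wedge: Pb − Ps = 36.)
Burden on buyers: $20; on sellers: $16. (They sum to $36.)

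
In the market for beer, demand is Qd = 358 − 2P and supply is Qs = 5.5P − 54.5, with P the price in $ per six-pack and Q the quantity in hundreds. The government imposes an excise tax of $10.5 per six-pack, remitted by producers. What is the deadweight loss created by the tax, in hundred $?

Without the tax, 358 − 2P = 5.5P − 54.5 gives 7.5P = 412.5, so P* = $55 and Q* = 248.
With the tax collected from producers, supply shifts: Qs = 5.5(P − 10.5) − 54.5.
New equilibrium: consumers pay $62.7, producers receive $52.2, Q = 232.6. (Wedge: Pb − Ps = 10.5.)
Quantity falls by |ΔQ| = |248 − 232.6| = 15.4.
DWL = ½ · t · |ΔQ| = ½ · 10.5 · 15.4 = $80.85.

Deadweight loss = $80.85 hundred.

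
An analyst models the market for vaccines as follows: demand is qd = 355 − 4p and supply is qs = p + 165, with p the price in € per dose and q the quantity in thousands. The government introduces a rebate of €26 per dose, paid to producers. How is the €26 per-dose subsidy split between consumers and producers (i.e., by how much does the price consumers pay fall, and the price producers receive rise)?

Without the subsidy, 355 − 4p = p + 165 gives 5p = 190, so p* = €38 and q* = 203.
With a per-unit subsidy paid to producers, each receives p + 26 per unit sold, so supply becomes qs = (p + 26) + 165.
Solving gives q = 223.8 with consumers paying €32.8 and producers receiving €58.8 (the €26 wedge).
Gain to consumers: €5.2; to producers: €20.8. (They sum to €26.)

Consumers gain €5.2 per dose; producers gain €20.8 per dose.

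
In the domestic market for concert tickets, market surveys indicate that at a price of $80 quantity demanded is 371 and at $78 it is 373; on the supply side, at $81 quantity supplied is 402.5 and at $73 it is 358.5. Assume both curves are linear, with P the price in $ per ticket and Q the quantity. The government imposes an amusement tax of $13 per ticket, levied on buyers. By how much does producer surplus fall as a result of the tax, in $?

Producer surplus falls by $739.

Demand slope: (373 − 371)/(78 − 80) = -1, so Qd = 451 − P.
Supply slope: (358.5 − 402.5)/(73 − 81) = 5.5, so Qs = 5.5P − 43.
Without the tax, 451 − P = 5.5P − 43 gives 6.5P = 494, so P* = $76 and Q* = 375.
With the tax collected from buyers, demand (in seller-price terms) shifts: Qd = 451 − (P + 13).
Solving gives Q = 364 with buyers paying $87 and producers receiving $74 (the $13 wedge).
ΔPS is the trapezoid between Q = 364 and Q = 375 of height $2: ½ · (375 + 364) · 2 = $739.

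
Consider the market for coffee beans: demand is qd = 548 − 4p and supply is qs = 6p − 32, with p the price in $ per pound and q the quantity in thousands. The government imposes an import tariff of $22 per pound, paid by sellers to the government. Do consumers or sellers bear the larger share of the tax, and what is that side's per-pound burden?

Without the tax, 548 − 4p = 6p − 32 gives 10p = 580, so p* = $58 and q* = 316.
With the tax collected from sellers, supply shifts: qs = 6(p − 22) − 32.
Solving gives q = 263.2 with consumers paying $71.2 and sellers receiving $49.2 (the $22 wedge).
Per-pound burden: consumers $13.2, sellers $8.8.
Consumers take the larger share because demand is less price-elastic here (demand slope 4 vs supply slope 6).
The less price-elastic side of the market bears the larger share of a per-unit tax.

Consumers bear the larger share: $13.2 per pound.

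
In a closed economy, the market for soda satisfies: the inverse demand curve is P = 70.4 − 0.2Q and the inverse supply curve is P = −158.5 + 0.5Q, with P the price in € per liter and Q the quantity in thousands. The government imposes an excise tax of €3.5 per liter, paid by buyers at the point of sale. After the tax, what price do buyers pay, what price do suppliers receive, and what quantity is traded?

Buyers pay €6; suppliers receive €2.5; quantity = 322.

Inverting to Q(P) form: Qd = 352 − 5P; Qs = 2P + 317.
Before the tax: set 352 − 5P = 2P + 317 → P* = €5, Q* = 327.
With the tax collected from buyers, demand (in seller-price terms) shifts: Qd = 352 − 5(P + 3.5).
Solving gives Q = 322 with buyers paying €6 and suppliers receiving €2.5 (the €3.5 wedge).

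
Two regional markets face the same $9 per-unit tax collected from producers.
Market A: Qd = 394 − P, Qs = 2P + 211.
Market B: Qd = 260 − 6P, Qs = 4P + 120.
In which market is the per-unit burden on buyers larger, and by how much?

Market A, by $2.4.

Market A: pre-tax P* = $61, Q* = 333; post-tax Q = 327; per-unit burden on buyers = $6.
Market B: pre-tax P* = $14, Q* = 176; post-tax Q = 154.4; per-unit burden on buyers = $3.6.
Difference: $6 vs $3.6 → market A is larger by $2.4.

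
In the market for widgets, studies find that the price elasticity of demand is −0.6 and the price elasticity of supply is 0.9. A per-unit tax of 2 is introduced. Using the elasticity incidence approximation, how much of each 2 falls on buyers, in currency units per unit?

Incidence ratio: buyers' share ≈ εs / (εs + |εd|) = 0.9 / (0.9 + 0.6) = 0.6.
So buyers bear ≈ 0.6 × 2 = 1.2; producers bear 0.8.

Buyers bear ≈ 1.2 per unit.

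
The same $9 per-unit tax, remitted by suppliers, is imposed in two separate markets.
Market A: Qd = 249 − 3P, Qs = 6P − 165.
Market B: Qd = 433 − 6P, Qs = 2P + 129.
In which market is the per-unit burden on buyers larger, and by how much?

Market A, by $3.75.

Market A: pre-tax P* = $46, Q* = 111; post-tax Q = 93; per-unit burden on buyers = $6.
Market B: pre-tax P* = $38, Q* = 205; post-tax Q = 191.5; per-unit burden on buyers = $2.25.
Difference: $6 vs $2.25 → market A is larger by $3.75.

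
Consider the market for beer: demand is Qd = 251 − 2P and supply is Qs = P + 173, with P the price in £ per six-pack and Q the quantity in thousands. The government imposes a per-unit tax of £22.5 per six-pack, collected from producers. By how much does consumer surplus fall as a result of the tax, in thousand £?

Before the tax: set 251 − 2P = P + 173 → P* = £26, Q* = 199.
With the tax collected from producers, supply shifts: Qs = (P − 22.5) + 173.
Solving gives Q = 184 with buyers paying £33.5 and producers receiving £11 (the £22.5 wedge).
ΔCS is the trapezoid between Q = 184 and Q = 199 of height £7.5: ½ · (199 + 184) · 7.5 = £1436.25.

Consumer surplus falls by £1436.25 thousand.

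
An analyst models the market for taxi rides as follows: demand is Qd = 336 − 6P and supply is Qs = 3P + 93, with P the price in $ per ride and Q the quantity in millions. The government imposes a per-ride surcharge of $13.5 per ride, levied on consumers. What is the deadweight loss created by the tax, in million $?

Deadweight loss = $182.25 million.

Before the tax: set 336 − 6P = 3P + 93 → P* = $27, Q* = 174.
With the tax collected from consumers, demand (in seller-price terms) shifts: Qd = 336 − 6(P + 13.5).
New equilibrium: consumers pay $31.5, producers receive $18, Q = 147. (Wedge: Pb − Ps = 13.5.)
Quantity falls by |ΔQ| = |174 − 147| = 27.
DWL = ½ · t · |ΔQ| = ½ · 13.5 · 27 = $182.25.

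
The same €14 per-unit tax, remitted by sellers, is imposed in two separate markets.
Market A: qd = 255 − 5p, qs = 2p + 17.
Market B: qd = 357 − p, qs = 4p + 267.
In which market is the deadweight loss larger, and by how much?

Market A: pre-tax p* = €34, q* = 85; post-tax q = 65; deadweight loss = €140.
Market B: pre-tax p* = €18, q* = 339; post-tax q = 327.8; deadweight loss = €78.4.
Difference: €140 vs €78.4 → market A is larger by €61.6.

Market A, by €61.6.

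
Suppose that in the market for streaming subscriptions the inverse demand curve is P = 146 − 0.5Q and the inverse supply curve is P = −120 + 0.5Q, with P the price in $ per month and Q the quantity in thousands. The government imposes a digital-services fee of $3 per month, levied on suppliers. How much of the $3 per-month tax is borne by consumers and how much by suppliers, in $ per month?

Inverting to Q(P) form: Qd = 292 − 2P; Qs = 2P + 240.
Without the tax, 292 − 2P = 2P + 240 gives 4P = 52, so P* = $13 and Q* = 266.
With the tax collected from suppliers, supply shifts: Qs = 2(P − 3) + 240.
New equilibrium: consumers pay $14.5, suppliers receive $11.5, Q = 263. (Wedge: Pb − Ps = 3.)
Burden on consumers: $1.5; on suppliers: $1.5. (They sum to $3.)

Consumers bear $1.5 per month; suppliers bear $1.5 per month.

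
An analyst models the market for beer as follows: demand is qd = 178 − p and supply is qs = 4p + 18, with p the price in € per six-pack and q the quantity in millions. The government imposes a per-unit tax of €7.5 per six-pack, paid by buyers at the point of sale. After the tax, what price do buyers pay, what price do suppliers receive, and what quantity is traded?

Before the tax: set 178 − p = 4p + 18 → p* = €32, q* = 146.
With the tax collected from buyers, demand (in seller-price terms) shifts: qd = 178 − (p + 7.5).
Solving gives q = 140 with buyers paying €38 and suppliers receiving €30.5 (the €7.5 wedge).

Buyers pay €38; suppliers receive €30.5; quantity = 140.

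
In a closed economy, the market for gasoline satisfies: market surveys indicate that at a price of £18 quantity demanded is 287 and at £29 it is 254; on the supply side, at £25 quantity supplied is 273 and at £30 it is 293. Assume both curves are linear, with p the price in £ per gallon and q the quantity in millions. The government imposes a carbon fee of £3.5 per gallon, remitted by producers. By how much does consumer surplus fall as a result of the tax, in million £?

Demand slope: (254 − 287)/(29 − 18) = -3, so qd = 341 − 3p.
Supply slope: (293 − 273)/(30 − 25) = 4, so qs = 4p + 173.
Before the tax: set 341 − 3p = 4p + 173 → p* = £24, q* = 269.
With the tax collected from producers, supply shifts: qs = 4(p − 3.5) + 173.
Solving gives q = 263 with buyers paying £26 and producers receiving £22.5 (the £3.5 wedge).
ΔCS is the trapezoid between Q = 263 and Q = 269 of height £2: ½ · (269 + 263) · 2 = £532.

Consumer surplus falls by £532 million.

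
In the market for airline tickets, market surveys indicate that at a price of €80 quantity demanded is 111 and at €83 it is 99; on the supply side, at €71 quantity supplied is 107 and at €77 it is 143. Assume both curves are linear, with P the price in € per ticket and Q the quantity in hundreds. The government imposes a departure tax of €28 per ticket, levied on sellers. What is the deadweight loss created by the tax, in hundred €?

Deadweight loss = €940.8 hundred.

Demand slope: (99 − 111)/(83 − 80) = -4, so Qd = 431 − 4P.
Supply slope: (143 − 107)/(77 − 71) = 6, so Qs = 6P − 319.
Before the tax: set 431 − 4P = 6P − 319 → P* = €75, Q* = 131.
With the tax collected from sellers, supply shifts: Qs = 6(P − 28) − 319.
Solving gives Q = 63.8 with consumers paying €91.8 and sellers receiving €63.8 (the €28 wedge).
Quantity falls by |ΔQ| = |131 − 63.8| = 67.2.
DWL = ½ · t · |ΔQ| = ½ · 28 · 67.2 = €940.8.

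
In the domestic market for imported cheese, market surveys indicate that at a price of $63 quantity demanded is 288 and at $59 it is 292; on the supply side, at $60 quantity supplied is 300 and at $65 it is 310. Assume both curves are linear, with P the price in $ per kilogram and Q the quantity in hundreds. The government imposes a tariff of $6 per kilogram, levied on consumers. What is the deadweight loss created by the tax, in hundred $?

Deadweight loss = $12 hundred.

Demand slope: (292 − 288)/(59 − 63) = -1, so Qd = 351 − P.
Supply slope: (310 − 300)/(65 − 60) = 2, so Qs = 2P + 180.
Before the tax: set 351 − P = 2P + 180 → P* = $57, Q* = 294.
With the tax collected from consumers, demand (in seller-price terms) shifts: Qd = 351 − (P + 6).
New equilibrium: consumers pay $61, sellers receive $55, Q = 290. (Wedge: Pb − Ps = 6.)
Quantity falls by |ΔQ| = |294 − 290| = 4.
DWL = ½ · t · |ΔQ| = ½ · 6 · 4 = $12.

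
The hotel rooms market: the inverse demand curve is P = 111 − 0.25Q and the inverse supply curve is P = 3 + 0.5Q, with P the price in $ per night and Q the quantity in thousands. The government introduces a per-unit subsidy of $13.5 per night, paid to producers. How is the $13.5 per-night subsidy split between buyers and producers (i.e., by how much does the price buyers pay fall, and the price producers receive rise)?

Rewrite in direct form: Qd = 444 − 4P and Qs = 2P − 6.
Before the subsidy: set 444 − 4P = 2P − 6 → P* = $75, Q* = 144.
With a per-unit subsidy paid to producers, each receives P + 13.5 per unit sold, so supply becomes Qs = 2(P + 13.5) − 6.
Solving gives Q = 162 with buyers paying $70.5 and producers receiving $84 (the $13.5 wedge).
Gain to buyers: $4.5; to producers: $9. (They sum to $13.5.)

Buyers gain $4.5 per night; producers gain $9 per night.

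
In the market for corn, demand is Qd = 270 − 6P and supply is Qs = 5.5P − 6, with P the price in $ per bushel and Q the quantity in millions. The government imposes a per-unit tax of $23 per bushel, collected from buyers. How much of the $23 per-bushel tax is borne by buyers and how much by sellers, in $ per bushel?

Before the tax: set 270 − 6P = 5.5P − 6 → P* = $24, Q* = 126.
With the tax collected from buyers, demand (in seller-price terms) shifts: Qd = 270 − 6(P + 23).
Solving gives Q = 60 with buyers paying $35 and sellers receiving $12 (the $23 wedge).
Burden on buyers: $11; on sellers: $12. (They sum to $23.)
The less price-elastic side of the market bears the larger share of a per-unit tax.

Buyers bear $11 per bushel; sellers bear $12 per bushel.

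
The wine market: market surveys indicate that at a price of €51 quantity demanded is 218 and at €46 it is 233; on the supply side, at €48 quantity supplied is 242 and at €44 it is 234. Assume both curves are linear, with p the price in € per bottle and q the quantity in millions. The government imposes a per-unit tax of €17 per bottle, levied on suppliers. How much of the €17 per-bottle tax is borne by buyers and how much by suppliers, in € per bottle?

Demand slope: (233 − 218)/(46 − 51) = -3, so qd = 371 − 3p.
Supply slope: (234 − 242)/(44 − 48) = 2, so qs = 2p + 146.
Before the tax: set 371 − 3p = 2p + 146 → p* = €45, q* = 236.
With the tax collected from suppliers, supply shifts: qs = 2(p − 17) + 146.
New equilibrium: buyers pay €51.8, suppliers receive €34.8, q = 215.6. (Wedge: pb − ps = 17.)
Burden on buyers: €6.8; on suppliers: €10.2. (They sum to €17.)
The less price-elastic side of the market bears the larger share of a per-unit tax.

Buyers bear €6.8 per bottle; suppliers bear €10.2 per bottle.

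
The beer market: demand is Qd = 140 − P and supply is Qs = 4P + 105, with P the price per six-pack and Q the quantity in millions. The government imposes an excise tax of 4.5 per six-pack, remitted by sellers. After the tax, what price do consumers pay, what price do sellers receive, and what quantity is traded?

Before the tax: set 140 − P = 4P + 105 → P* = 7, Q* = 133.
With the tax collected from sellers, supply shifts: Qs = 4(P − 4.5) + 105.
New equilibrium: consumers pay 10.6, sellers receive 6.1, Q = 129.4. (Wedge: Pb − Ps = 4.5.)
The less price-elastic side of the market bears the larger share of a per-unit tax.

Consumers pay 10.6; sellers receive 6.1; quantity = 129.4.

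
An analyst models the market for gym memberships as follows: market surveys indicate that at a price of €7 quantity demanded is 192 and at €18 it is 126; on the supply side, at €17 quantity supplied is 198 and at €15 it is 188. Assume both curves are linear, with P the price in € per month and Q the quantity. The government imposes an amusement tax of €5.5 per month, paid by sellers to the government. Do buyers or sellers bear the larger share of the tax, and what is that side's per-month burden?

Demand slope: (126 − 192)/(18 − 7) = -6, so Qd = 234 − 6P.
Supply slope: (188 − 198)/(15 − 17) = 5, so Qs = 5P + 113.
Without the tax, 234 − 6P = 5P + 113 gives 11P = 121, so P* = €11 and Q* = 168.
With the tax collected from sellers, supply shifts: Qs = 5(P − 5.5) + 113.
New equilibrium: buyers pay €13.5, sellers receive €8, Q = 153. (Wedge: Pb − Ps = 5.5.)
Per-month burden: buyers €2.5, sellers €3.
Sellers take the larger share because supply is less price-elastic here (demand slope 6 vs supply slope 5).
The less price-elastic side of the market bears the larger share of a per-unit tax.

Sellers bear the larger share: €3 per month.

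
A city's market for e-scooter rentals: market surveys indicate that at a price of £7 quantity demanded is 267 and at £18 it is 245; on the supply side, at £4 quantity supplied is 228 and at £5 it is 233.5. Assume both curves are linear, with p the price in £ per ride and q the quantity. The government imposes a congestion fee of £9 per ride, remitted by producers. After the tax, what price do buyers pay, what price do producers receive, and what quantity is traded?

Demand slope: (245 − 267)/(18 − 7) = -2, so qd = 281 − 2p.
Supply slope: (233.5 − 228)/(5 − 4) = 5.5, so qs = 5.5p + 206.
Before the tax: set 281 − 2p = 5.5p + 206 → p* = £10, q* = 261.
With the tax collected from producers, supply shifts: qs = 5.5(p − 9) + 206.
Solving gives q = 247.8 with buyers paying £16.6 and producers receiving £7.6 (the £9 wedge).
The less price-elastic side of the market bears the larger share of a per-unit tax.

Buyers pay £16.6; producers receive £7.6; quantity = 247.8.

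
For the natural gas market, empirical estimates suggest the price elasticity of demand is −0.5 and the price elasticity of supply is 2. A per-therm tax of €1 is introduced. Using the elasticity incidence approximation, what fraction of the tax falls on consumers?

Consumers' share ≈ 0.8.

Incidence ratio: consumers' share ≈ εs / (εs + |εd|) = 2 / (2 + 0.5) = 0.8.
Supply is the more elastic side, so consumers bear the larger share.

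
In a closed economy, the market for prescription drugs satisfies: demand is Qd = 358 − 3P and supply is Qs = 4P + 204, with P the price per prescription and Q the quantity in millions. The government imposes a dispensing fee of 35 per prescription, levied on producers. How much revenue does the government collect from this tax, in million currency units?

Without the tax, 358 − 3P = 4P + 204 gives 7P = 154, so P* = 22 and Q* = 292.
With the tax collected from producers, supply shifts: Qs = 4(P − 35) + 204.
Solving gives Q = 232 with consumers paying 42 and producers receiving 7 (the 35 wedge).
Revenue = t · Q = 35 · 232 = 8120.

Tax revenue = 8120 million.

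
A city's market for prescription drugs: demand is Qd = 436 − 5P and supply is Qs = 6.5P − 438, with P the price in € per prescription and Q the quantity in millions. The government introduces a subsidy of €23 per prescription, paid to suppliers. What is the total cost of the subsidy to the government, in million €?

Government outlay = €2783 million.

Without the subsidy, 436 − 5P = 6.5P − 438 gives 11.5P = 874, so P* = €76 and Q* = 56.
With a per-unit subsidy paid to suppliers, each receives P + 23 per unit sold, so supply becomes Qs = 6.5(P + 23) − 438.
New equilibrium: buyers pay €63, suppliers receive €86, Q = 121. (Wedge: Pb − Ps = −23.)
Outlay = t · Q = 23 · 121 = €2783.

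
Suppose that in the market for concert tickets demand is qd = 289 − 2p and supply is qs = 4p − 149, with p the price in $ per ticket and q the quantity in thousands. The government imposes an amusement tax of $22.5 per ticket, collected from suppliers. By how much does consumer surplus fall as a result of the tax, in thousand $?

Consumer surplus falls by $1920 thousand.

Without the tax, 289 − 2p = 4p − 149 gives 6p = 438, so p* = $73 and q* = 143.
With the tax collected from suppliers, supply shifts: qs = 4(p − 22.5) − 149.
Solving gives q = 113 with consumers paying $88 and suppliers receiving $65.5 (the $22.5 wedge).
ΔCS is the trapezoid between Q = 113 and Q = 143 of height $15: ½ · (143 + 113) · 15 = $1920.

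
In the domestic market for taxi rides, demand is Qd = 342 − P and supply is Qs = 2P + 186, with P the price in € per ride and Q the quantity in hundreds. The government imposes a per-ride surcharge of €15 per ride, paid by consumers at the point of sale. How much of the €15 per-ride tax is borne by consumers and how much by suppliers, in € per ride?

Before the tax: set 342 − P = 2P + 186 → P* = €52, Q* = 290.
With the tax collected from consumers, demand (in seller-price terms) shifts: Qd = 342 − (P + 15).
New equilibrium: consumers pay €62, suppliers receive €47, Q = 280. (Wedge: Pb − Ps = 15.)
Burden on consumers: €10; on suppliers: €5. (They sum to €15.)

Consumers bear €10 per ride; suppliers bear €5 per ride.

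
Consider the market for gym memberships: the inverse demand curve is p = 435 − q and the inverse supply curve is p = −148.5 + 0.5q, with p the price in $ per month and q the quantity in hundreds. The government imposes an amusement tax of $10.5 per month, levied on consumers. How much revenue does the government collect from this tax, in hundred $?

Inverting to q(p) form: qd = 435 − p; qs = 2p + 297.
Without the tax, 435 − p = 2p + 297 gives 3p = 138, so p* = $46 and q* = 389.
With the tax collected from consumers, demand (in seller-price terms) shifts: qd = 435 − (p + 10.5).
Solving gives q = 382 with consumers paying $53 and sellers receiving $42.5 (the $10.5 wedge).
Revenue = t · Q = 10.5 · 382 = $4011.

Tax revenue = $4011 hundred.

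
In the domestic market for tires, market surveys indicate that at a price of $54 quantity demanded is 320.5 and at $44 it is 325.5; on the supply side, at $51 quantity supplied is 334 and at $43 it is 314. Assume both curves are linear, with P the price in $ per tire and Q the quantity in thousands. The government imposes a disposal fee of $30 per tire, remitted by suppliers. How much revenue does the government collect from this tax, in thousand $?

Demand slope: (325.5 − 320.5)/(44 − 54) = -0.5, so Qd = 347.5 − 0.5P.
Supply slope: (314 − 334)/(43 − 51) = 2.5, so Qs = 2.5P + 206.5.
Before the tax: set 347.5 − 0.5P = 2.5P + 206.5 → P* = $47, Q* = 324.
With the tax collected from suppliers, supply shifts: Qs = 2.5(P − 30) + 206.5.
New equilibrium: buyers pay $72, suppliers receive $42, Q = 311.5. (Wedge: Pb − Ps = 30.)
Revenue = t · Q = 30 · 311.5 = $9345.

Tax revenue = $9345 thousand.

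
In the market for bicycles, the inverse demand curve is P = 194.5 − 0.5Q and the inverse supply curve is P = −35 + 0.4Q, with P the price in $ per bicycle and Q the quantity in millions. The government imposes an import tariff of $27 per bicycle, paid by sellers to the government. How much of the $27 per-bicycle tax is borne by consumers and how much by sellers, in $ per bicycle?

Consumers bear $15 per bicycle; sellers bear $12 per bicycle.

Rewrite in direct form: Qd = 389 − 2P and Qs = 2.5P + 87.5.
Without the tax, 389 − 2P = 2.5P + 87.5 gives 4.5P = 301.5, so P* = $67 and Q* = 255.
With the tax collected from sellers, supply shifts: Qs = 2.5(P − 27) + 87.5.
New equilibrium: consumers pay $82, sellers receive $55, Q = 225. (Wedge: Pb − Ps = 27.)
Burden on consumers: $15; on sellers: $12. (They sum to $27.)
The less price-elastic side of the market bears the larger share of a per-unit tax.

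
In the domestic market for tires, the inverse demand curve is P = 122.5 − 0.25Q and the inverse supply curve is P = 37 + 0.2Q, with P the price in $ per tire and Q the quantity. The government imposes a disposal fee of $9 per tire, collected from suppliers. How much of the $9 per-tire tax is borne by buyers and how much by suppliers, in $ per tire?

Inverting to Q(P) form: Qd = 490 − 4P; Qs = 5P − 185.
Without the tax, 490 − 4P = 5P − 185 gives 9P = 675, so P* = $75 and Q* = 190.
With the tax collected from suppliers, supply shifts: Qs = 5(P − 9) − 185.
Solving gives Q = 170 with buyers paying $80 and suppliers receiving $71 (the $9 wedge).
Burden on buyers: $5; on suppliers: $4. (They sum to $9.)

Buyers bear $5 per tire; suppliers bear $4 per tire.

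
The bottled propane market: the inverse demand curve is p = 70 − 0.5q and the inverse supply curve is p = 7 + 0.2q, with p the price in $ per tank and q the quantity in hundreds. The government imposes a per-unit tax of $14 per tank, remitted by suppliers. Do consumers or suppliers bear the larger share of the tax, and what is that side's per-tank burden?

Rewrite in direct form: qd = 140 − 2p and qs = 5p − 35.
Before the tax: set 140 − 2p = 5p − 35 → p* = $25, q* = 90.
With the tax collected from suppliers, supply shifts: qs = 5(p − 14) − 35.
New equilibrium: consumers pay $35, suppliers receive $21, q = 70. (Wedge: pb − ps = 14.)
Per-tank burden: consumers $10, suppliers $4.
Consumers take the larger share because demand is less price-elastic here (demand slope 2 vs supply slope 5).

Consumers bear the larger share: $10 per tank.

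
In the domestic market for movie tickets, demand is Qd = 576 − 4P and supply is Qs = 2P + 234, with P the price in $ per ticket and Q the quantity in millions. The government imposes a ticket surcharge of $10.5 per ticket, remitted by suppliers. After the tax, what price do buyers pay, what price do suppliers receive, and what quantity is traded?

Without the tax, 576 − 4P = 2P + 234 gives 6P = 342, so P* = $57 and Q* = 348.
With the tax collected from suppliers, supply shifts: Qs = 2(P − 10.5) + 234.
New equilibrium: buyers pay $60.5, suppliers receive $50, Q = 334. (Wedge: Pb − Ps = 10.5.)

Buyers pay $60.5; suppliers receive $50; quantity = 334.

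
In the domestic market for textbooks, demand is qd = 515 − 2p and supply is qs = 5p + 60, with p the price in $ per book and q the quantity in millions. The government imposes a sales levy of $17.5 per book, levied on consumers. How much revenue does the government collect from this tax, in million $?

Tax revenue = $6300 million.

Without the tax, 515 − 2p = 5p + 60 gives 7p = 455, so p* = $65 and q* = 385.
With the tax collected from consumers, demand (in seller-price terms) shifts: qd = 515 − 2(p + 17.5).
Solving gives q = 360 with consumers paying $77.5 and suppliers receiving $60 (the $17.5 wedge).
Revenue = t · Q = 17.5 · 360 = $6300.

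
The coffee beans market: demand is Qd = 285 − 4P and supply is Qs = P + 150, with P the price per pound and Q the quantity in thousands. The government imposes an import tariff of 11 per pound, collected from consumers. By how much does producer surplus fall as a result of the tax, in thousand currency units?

Producer surplus falls by 1518.88 thousand.

Without the tax, 285 − 4P = P + 150 gives 5P = 135, so P* = 27 and Q* = 177.
With the tax collected from consumers, demand (in seller-price terms) shifts: Qd = 285 − 4(P + 11).
New equilibrium: consumers pay 29.2, suppliers receive 18.2, Q = 168.2. (Wedge: Pb − Ps = 11.)
ΔPS is the trapezoid between Q = 168.2 and Q = 177 of height 8.8: ½ · (177 + 168.2) · 8.8 = 1518.88.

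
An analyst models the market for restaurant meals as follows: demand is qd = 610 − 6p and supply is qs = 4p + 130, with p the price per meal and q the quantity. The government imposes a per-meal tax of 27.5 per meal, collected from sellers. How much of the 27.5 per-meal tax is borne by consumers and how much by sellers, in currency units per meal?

Consumers bear 11 per meal; sellers bear 16.5 per meal.

Before the tax: set 610 − 6p = 4p + 130 → p* = 48, q* = 322.
With the tax collected from sellers, supply shifts: qs = 4(p − 27.5) + 130.
New equilibrium: consumers pay 59, sellers receive 31.5, q = 256. (Wedge: pb − ps = 27.5.)
Burden on consumers: 11; on sellers: 16.5. (They sum to 27.5.)
The less price-elastic side of the market bears the larger share of a per-unit tax.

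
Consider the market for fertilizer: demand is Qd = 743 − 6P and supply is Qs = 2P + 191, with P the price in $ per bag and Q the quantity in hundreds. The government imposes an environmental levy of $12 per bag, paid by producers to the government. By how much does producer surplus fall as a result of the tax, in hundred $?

Without the tax, 743 − 6P = 2P + 191 gives 8P = 552, so P* = $69 and Q* = 329.
With the tax collected from producers, supply shifts: Qs = 2(P − 12) + 191.
New equilibrium: buyers pay $72, producers receive $60, Q = 311. (Wedge: Pb − Ps = 12.)
ΔPS is the trapezoid between Q = 311 and Q = 329 of height $9: ½ · (329 + 311) · 9 = $2880.

Producer surplus falls by $2880 hundred.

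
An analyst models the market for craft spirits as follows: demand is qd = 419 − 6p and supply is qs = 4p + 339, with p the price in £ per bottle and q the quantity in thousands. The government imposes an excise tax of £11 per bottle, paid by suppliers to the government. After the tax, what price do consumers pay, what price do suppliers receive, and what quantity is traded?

Before the tax: set 419 − 6p = 4p + 339 → p* = £8, q* = 371.
With the tax collected from suppliers, supply shifts: qs = 4(p − 11) + 339.
New equilibrium: consumers pay £12.4, suppliers receive £1.4, q = 344.6. (Wedge: pb − ps = 11.)
The less price-elastic side of the market bears the larger share of a per-unit tax.

Consumers pay £12.4; suppliers receive £1.4; quantity = 344.6.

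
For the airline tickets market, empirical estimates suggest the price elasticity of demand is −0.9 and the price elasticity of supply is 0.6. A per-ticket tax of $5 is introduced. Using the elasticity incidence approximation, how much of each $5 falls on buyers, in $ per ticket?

Buyers bear ≈ $2 per ticket.

Incidence ratio: buyers' share ≈ εs / (εs + |εd|) = 0.6 / (0.6 + 0.9) = 0.4.
So buyers bear ≈ 0.4 × $5 = $2; suppliers bear $3.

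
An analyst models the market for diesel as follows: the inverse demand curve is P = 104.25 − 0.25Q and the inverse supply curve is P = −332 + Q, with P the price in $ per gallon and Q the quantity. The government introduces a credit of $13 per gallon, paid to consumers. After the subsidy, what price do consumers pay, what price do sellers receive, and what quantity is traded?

Rewrite in direct form: Qd = 417 − 4P and Qs = P + 332.
Without the subsidy, 417 − 4P = P + 332 gives 5P = 85, so P* = $17 and Q* = 349.
With a per-unit subsidy paid to consumers, each effectively pays P − 13, so demand becomes Qd = 417 − 4(P − 13).
New equilibrium: consumers pay $14.4, sellers receive $27.4, Q = 359.4. (Wedge: Pb − Ps = −13.)

Consumers pay $14.4; sellers receive $27.4; quantity = 359.4.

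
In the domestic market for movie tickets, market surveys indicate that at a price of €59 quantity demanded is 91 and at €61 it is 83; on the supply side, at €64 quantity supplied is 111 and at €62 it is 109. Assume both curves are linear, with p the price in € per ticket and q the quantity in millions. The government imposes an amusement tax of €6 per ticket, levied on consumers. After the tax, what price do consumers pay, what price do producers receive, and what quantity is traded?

Consumers pay €57.2; producers receive €51.2; quantity = 98.2.

Demand slope: (83 − 91)/(61 − 59) = -4, so qd = 327 − 4p.
Supply slope: (109 − 111)/(62 − 64) = 1, so qs = p + 47.
Without the tax, 327 − 4p = p + 47 gives 5p = 280, so p* = €56 and q* = 103.
With the tax collected from consumers, demand (in seller-price terms) shifts: qd = 327 − 4(p + 6).
Solving gives q = 98.2 with consumers paying €57.2 and producers receiving €51.2 (the €6 wedge).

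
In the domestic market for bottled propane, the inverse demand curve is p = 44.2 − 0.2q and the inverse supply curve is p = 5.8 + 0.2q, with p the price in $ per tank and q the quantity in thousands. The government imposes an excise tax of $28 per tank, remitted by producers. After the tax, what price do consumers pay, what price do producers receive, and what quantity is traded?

Consumers pay $39; producers receive $11; quantity = 26.

Inverting to q(p) form: qd = 221 − 5p; qs = 5p − 29.
Without the tax, 221 − 5p = 5p − 29 gives 10p = 250, so p* = $25 and q* = 96.
With the tax collected from producers, supply shifts: qs = 5(p − 28) − 29.
New equilibrium: consumers pay $39, producers receive $11, q = 26. (Wedge: pb − ps = 28.)
The less price-elastic side of the market bears the larger share of a per-unit tax.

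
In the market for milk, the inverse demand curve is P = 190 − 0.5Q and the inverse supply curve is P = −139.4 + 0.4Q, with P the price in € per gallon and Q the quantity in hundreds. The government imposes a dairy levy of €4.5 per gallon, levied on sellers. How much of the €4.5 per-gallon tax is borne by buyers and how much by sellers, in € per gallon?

Rewrite in direct form: Qd = 380 − 2P and Qs = 2.5P + 348.5.
Before the tax: set 380 − 2P = 2.5P + 348.5 → P* = €7, Q* = 366.
With the tax collected from sellers, supply shifts: Qs = 2.5(P − 4.5) + 348.5.
New equilibrium: buyers pay €9.5, sellers receive €5, Q = 361. (Wedge: Pb − Ps = 4.5.)
Burden on buyers: €2.5; on sellers: €2. (They sum to €4.5.)
The less price-elastic side of the market bears the larger share of a per-unit tax.

Buyers bear €2.5 per gallon; sellers bear €2 per gallon.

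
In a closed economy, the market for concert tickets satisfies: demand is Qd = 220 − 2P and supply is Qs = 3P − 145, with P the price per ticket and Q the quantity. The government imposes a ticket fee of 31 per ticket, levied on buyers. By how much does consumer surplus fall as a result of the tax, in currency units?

Consumer surplus falls by 1030.44.

Without the tax, 220 − 2P = 3P − 145 gives 5P = 365, so P* = 73 and Q* = 74.
With the tax collected from buyers, demand (in seller-price terms) shifts: Qd = 220 − 2(P + 31).
New equilibrium: buyers pay 91.6, suppliers receive 60.6, Q = 36.8. (Wedge: Pb − Ps = 31.)
ΔCS is the trapezoid between Q = 36.8 and Q = 74 of height 18.6: ½ · (74 + 36.8) · 18.6 = 1030.44.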